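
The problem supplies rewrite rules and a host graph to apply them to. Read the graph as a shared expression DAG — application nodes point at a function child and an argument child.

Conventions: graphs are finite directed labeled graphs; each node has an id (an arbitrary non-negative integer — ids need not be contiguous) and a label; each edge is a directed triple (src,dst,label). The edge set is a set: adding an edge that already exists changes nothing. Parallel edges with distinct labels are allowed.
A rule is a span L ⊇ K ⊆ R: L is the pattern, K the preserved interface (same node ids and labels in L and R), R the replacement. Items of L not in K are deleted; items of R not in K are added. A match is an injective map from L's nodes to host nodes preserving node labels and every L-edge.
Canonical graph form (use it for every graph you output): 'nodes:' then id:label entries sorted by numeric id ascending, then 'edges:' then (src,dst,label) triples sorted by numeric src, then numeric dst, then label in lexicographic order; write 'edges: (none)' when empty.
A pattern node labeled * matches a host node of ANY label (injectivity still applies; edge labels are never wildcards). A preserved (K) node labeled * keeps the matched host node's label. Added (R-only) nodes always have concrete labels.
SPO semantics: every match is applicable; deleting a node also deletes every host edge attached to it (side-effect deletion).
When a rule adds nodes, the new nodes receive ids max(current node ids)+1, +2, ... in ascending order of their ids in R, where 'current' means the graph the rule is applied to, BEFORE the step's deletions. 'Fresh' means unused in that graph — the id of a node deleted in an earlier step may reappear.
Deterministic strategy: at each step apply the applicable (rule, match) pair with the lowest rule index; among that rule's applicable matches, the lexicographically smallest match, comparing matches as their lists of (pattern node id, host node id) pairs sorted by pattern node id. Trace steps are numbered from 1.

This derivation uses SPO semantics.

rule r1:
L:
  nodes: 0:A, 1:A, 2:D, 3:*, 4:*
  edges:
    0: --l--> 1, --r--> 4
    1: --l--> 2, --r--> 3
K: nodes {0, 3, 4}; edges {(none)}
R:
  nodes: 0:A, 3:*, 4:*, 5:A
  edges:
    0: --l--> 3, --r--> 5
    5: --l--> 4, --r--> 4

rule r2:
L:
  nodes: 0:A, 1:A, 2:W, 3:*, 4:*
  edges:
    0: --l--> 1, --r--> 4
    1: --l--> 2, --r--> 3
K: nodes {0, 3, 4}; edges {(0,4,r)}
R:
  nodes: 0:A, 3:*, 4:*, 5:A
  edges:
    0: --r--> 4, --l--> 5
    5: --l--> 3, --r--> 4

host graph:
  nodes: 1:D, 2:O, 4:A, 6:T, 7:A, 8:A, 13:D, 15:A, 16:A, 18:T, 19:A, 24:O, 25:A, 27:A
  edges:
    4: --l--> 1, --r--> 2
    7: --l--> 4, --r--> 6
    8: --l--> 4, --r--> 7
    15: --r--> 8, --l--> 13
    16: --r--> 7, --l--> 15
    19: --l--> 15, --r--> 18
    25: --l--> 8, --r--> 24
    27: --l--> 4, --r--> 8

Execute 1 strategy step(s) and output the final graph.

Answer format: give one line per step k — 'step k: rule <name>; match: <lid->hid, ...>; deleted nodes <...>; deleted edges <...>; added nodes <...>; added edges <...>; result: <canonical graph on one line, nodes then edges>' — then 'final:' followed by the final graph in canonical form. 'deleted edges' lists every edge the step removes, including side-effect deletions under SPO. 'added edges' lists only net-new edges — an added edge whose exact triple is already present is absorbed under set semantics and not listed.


step 1: rule r1; match: 0->7, 1->4, 2->1, 3->2, 4->6; deleted nodes 1, 4; deleted edges (4,1,l); (4,2,r); (7,4,l); (7,6,r); (8,4,l); (27,4,l); added nodes 28; added edges (7,2,l); (7,28,r); (28,6,l); (28,6,r); result: nodes: 2:O, 6:T, 7:A, 8:A, 13:D, 15:A, 16:A, 18:T, 19:A, 24:O, 25:A, 27:A, 28:A edges: (7,2,l); (7,28,r); (8,7,r); (15,8,r); (15,13,l); (16,7,r); (16,15,l); (19,15,l); (19,18,r); (25,8,l); (25,24,r); (27,8,r); (28,6,l); (28,6,r)
final:
nodes: 2:O, 6:T, 7:A, 8:A, 13:D, 15:A, 16:A, 18:T, 19:A, 24:O, 25:A, 27:A, 28:A
edges: (7,2,l); (7,28,r); (8,7,r); (15,8,r); (15,13,l); (16,7,r); (16,15,l); (19,15,l); (19,18,r); (25,8,l); (25,24,r); (27,8,r); (28,6,l); (28,6,r)


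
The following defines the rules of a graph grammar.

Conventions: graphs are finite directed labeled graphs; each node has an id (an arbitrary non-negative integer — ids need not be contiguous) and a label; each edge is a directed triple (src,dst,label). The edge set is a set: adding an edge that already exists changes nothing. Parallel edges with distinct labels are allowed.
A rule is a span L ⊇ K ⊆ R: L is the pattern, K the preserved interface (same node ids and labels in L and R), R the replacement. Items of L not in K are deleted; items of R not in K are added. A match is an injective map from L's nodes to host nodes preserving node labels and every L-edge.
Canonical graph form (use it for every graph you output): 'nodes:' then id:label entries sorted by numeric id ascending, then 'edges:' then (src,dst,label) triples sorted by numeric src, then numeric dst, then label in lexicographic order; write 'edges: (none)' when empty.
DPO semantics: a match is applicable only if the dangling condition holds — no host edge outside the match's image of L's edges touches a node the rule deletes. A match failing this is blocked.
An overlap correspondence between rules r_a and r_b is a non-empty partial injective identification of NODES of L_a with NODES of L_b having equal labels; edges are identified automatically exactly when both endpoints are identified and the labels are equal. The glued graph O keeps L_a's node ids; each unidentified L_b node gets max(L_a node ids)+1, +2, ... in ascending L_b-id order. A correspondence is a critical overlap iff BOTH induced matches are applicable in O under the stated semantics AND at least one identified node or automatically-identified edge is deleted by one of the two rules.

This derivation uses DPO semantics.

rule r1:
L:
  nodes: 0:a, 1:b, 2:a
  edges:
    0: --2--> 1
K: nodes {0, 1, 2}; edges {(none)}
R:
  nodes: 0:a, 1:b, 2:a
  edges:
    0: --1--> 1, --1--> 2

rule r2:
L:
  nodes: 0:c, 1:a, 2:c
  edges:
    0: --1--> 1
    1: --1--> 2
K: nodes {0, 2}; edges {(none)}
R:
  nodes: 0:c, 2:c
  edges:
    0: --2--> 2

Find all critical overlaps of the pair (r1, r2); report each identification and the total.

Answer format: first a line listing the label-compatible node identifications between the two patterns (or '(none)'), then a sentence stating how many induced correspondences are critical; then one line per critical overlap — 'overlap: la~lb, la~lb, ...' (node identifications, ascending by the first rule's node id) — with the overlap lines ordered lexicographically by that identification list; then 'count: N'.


label-compatible node identifications between L(r1) and L(r2): 0~1, 2~1
1 of the induced correspondences is a critical overlap of r1 and r2.
overlap: 2~1
count: 1


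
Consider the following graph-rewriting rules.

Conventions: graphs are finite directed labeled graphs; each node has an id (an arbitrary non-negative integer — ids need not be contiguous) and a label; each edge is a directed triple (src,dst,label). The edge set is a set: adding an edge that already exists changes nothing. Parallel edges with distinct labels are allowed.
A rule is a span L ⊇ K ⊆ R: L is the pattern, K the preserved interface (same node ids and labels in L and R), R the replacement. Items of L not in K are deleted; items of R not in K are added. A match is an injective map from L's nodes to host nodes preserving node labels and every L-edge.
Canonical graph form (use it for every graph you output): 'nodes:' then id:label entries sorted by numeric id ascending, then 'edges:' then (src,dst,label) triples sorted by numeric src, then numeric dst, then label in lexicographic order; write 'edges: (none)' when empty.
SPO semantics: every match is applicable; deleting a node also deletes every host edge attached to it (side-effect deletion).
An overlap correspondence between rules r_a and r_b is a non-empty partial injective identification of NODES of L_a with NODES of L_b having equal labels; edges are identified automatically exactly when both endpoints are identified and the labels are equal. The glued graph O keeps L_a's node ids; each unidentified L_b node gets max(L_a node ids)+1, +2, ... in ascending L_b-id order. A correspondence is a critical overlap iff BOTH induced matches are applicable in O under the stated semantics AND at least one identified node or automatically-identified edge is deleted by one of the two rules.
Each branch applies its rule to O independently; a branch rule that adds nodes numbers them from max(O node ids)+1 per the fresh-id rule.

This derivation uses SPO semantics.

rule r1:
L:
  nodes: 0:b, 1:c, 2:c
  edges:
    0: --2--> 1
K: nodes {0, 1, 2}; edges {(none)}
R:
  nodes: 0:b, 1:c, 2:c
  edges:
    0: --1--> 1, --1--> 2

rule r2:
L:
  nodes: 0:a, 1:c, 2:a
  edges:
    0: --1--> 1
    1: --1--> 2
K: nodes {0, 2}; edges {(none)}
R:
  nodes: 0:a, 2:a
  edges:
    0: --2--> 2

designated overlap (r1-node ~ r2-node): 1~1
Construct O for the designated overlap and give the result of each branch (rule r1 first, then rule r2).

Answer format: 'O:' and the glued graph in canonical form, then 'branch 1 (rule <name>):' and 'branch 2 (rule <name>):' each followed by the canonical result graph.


O:
nodes: 0:b, 1:c, 2:c, 3:a, 4:a
edges: (0,1,2); (1,4,1); (3,1,1)
branch 1 (rule r1):
nodes: 0:b, 1:c, 2:c, 3:a, 4:a
edges: (0,1,1); (0,2,1); (1,4,1); (3,1,1)
branch 2 (rule r2):
nodes: 0:b, 2:c, 3:a, 4:a
edges: (3,4,2)


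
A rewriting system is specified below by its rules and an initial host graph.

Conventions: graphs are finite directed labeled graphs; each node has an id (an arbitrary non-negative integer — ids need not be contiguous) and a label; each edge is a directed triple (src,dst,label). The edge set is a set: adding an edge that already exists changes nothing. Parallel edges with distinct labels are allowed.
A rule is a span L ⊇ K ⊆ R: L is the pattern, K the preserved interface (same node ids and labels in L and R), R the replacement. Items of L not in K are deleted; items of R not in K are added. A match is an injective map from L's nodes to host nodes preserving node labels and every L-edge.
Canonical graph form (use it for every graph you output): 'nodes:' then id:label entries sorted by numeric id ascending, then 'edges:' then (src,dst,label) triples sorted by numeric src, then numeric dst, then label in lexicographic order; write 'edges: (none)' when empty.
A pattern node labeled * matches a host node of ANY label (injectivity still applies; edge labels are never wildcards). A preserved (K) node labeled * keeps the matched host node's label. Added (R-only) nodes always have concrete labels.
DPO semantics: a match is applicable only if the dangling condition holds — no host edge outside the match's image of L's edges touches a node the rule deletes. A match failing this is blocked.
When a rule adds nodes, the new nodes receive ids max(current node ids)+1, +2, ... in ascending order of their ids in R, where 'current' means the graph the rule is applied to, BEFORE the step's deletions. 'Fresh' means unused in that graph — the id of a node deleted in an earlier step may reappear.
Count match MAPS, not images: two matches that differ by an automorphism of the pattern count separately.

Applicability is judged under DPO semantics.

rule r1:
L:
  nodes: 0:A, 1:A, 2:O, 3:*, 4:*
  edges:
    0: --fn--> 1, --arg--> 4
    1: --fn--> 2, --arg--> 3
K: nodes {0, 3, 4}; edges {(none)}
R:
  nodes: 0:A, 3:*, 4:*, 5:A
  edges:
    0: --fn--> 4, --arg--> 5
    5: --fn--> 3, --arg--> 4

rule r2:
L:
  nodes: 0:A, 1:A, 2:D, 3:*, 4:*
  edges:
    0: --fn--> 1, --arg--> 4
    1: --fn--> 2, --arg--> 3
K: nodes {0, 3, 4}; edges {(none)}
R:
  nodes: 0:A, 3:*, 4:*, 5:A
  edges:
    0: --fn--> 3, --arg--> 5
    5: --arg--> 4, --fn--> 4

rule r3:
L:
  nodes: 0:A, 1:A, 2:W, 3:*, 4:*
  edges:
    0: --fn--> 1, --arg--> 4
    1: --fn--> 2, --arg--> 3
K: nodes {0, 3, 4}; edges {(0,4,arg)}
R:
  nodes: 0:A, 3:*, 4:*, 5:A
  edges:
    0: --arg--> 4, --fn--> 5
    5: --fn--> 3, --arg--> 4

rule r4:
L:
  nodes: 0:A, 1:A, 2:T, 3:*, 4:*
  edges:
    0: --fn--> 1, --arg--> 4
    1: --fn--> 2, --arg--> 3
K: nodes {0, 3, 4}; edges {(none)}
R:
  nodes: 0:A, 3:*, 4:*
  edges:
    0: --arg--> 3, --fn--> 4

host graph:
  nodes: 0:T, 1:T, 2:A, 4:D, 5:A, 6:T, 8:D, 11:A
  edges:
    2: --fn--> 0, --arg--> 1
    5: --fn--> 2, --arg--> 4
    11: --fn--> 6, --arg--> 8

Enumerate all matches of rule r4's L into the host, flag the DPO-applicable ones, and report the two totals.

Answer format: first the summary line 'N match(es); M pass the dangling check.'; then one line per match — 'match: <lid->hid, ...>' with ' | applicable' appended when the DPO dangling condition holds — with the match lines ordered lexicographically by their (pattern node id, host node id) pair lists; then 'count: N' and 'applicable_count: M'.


1 match(es); 1 pass the dangling check.
match: 0->5, 1->2, 2->0, 3->1, 4->4 | applicable
count: 1
applicable_count: 1


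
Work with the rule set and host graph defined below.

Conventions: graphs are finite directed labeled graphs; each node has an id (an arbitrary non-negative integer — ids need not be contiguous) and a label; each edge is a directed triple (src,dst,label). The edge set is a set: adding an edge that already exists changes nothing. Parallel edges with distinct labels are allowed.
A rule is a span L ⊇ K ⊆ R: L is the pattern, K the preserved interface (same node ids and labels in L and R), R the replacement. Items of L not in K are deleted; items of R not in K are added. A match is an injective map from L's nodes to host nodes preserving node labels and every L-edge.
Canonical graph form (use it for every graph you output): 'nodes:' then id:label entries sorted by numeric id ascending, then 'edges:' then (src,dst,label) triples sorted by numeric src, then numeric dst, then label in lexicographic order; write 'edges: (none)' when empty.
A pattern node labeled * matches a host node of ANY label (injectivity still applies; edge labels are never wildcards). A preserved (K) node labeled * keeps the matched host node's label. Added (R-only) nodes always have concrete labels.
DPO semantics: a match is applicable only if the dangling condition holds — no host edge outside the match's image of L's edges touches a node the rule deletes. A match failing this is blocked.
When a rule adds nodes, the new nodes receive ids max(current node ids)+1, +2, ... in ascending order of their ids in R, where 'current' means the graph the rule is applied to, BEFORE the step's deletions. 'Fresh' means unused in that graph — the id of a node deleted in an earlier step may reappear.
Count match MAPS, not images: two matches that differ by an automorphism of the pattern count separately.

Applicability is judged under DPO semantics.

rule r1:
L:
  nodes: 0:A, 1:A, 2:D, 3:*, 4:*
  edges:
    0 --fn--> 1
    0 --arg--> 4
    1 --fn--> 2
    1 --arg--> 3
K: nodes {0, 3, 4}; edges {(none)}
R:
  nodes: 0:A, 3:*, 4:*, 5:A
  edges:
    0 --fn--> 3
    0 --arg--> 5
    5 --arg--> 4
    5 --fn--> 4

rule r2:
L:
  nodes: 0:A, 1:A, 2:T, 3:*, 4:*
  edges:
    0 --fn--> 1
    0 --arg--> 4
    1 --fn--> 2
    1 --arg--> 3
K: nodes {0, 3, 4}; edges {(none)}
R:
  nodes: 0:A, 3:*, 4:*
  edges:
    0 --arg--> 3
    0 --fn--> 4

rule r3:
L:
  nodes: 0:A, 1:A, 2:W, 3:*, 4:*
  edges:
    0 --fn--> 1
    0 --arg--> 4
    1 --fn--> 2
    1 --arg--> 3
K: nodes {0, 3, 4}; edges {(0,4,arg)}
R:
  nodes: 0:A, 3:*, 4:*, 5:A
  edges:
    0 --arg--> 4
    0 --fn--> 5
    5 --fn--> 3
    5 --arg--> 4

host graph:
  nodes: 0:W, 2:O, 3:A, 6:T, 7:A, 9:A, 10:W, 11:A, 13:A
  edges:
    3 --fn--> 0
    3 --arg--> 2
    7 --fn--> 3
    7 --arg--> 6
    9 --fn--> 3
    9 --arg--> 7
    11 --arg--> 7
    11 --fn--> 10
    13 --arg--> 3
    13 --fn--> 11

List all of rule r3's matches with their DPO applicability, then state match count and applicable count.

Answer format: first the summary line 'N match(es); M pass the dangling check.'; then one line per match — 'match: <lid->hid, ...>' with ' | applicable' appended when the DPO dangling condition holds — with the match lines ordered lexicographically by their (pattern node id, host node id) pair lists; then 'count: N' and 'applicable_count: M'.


3 match(es); 1 pass the dangling check.
match: 0->7, 1->3, 2->0, 3->2, 4->6
match: 0->9, 1->3, 2->0, 3->2, 4->7
match: 0->13, 1->11, 2->10, 3->7, 4->3 | applicable
count: 3
applicable_count: 1


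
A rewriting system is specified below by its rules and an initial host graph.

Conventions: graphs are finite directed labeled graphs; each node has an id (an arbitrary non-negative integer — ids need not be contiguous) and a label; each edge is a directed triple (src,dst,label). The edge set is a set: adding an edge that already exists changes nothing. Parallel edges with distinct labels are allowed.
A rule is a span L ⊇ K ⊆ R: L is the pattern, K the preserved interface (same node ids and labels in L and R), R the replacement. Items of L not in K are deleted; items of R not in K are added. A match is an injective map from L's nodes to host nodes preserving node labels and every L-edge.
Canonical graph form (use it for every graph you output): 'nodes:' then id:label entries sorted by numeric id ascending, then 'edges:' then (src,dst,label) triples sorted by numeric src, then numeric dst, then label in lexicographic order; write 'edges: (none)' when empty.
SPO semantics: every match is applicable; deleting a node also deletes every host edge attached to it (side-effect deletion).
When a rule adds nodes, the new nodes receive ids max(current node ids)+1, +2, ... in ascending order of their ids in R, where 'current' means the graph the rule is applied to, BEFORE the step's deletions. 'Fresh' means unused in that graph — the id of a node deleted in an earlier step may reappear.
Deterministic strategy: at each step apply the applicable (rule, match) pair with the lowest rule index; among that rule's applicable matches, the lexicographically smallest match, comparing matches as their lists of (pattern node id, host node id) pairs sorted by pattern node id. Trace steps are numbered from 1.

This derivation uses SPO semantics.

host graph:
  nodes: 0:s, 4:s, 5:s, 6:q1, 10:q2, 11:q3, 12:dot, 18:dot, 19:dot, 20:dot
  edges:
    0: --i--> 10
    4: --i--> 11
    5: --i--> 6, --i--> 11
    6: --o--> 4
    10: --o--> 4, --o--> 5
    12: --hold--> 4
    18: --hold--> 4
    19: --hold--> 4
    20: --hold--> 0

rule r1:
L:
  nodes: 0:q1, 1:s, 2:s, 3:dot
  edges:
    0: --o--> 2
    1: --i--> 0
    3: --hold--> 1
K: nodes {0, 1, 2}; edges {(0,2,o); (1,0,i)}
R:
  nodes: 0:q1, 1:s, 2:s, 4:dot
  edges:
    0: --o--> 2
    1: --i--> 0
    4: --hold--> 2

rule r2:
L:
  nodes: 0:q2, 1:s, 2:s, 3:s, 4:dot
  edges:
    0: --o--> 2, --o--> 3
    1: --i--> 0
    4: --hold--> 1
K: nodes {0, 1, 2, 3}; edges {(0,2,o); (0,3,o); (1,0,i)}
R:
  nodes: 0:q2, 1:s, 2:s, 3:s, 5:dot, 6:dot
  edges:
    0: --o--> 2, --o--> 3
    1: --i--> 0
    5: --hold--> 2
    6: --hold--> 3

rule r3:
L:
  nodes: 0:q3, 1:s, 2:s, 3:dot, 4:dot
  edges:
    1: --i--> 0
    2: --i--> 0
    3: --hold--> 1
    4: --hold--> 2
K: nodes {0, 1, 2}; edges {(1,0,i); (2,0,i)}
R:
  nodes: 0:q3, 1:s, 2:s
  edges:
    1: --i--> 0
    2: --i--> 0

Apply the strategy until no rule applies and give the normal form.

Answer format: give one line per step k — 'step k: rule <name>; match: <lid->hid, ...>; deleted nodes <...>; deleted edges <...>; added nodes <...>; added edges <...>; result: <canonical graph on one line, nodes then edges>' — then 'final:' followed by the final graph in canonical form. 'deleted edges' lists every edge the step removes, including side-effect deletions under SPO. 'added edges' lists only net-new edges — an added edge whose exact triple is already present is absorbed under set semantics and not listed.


step 1: rule r2; match: 0->10, 1->0, 2->4, 3->5, 4->20; deleted nodes 20; deleted edges (20,0,hold); added nodes 21, 22; added edges (21,4,hold); (22,5,hold); result: nodes: 0:s, 4:s, 5:s, 6:q1, 10:q2, 11:q3, 12:dot, 18:dot, 19:dot, 21:dot, 22:dot edges: (0,10,i); (4,11,i); (5,6,i); (5,11,i); (6,4,o); (10,4,o); (10,5,o); (12,4,hold); (18,4,hold); (19,4,hold); (21,4,hold); (22,5,hold)
step 2: rule r1; match: 0->6, 1->5, 2->4, 3->22; deleted nodes 22; deleted edges (22,5,hold); added nodes 23; added edges (23,4,hold); result: nodes: 0:s, 4:s, 5:s, 6:q1, 10:q2, 11:q3, 12:dot, 18:dot, 19:dot, 21:dot, 23:dot edges: (0,10,i); (4,11,i); (5,6,i); (5,11,i); (6,4,o); (10,4,o); (10,5,o); (12,4,hold); (18,4,hold); (19,4,hold); (21,4,hold); (23,4,hold)
final:
nodes: 0:s, 4:s, 5:s, 6:q1, 10:q2, 11:q3, 12:dot, 18:dot, 19:dot, 21:dot, 23:dot
edges: (0,10,i); (4,11,i); (5,6,i); (5,11,i); (6,4,o); (10,4,o); (10,5,o); (12,4,hold); (18,4,hold); (19,4,hold); (21,4,hold); (23,4,hold)


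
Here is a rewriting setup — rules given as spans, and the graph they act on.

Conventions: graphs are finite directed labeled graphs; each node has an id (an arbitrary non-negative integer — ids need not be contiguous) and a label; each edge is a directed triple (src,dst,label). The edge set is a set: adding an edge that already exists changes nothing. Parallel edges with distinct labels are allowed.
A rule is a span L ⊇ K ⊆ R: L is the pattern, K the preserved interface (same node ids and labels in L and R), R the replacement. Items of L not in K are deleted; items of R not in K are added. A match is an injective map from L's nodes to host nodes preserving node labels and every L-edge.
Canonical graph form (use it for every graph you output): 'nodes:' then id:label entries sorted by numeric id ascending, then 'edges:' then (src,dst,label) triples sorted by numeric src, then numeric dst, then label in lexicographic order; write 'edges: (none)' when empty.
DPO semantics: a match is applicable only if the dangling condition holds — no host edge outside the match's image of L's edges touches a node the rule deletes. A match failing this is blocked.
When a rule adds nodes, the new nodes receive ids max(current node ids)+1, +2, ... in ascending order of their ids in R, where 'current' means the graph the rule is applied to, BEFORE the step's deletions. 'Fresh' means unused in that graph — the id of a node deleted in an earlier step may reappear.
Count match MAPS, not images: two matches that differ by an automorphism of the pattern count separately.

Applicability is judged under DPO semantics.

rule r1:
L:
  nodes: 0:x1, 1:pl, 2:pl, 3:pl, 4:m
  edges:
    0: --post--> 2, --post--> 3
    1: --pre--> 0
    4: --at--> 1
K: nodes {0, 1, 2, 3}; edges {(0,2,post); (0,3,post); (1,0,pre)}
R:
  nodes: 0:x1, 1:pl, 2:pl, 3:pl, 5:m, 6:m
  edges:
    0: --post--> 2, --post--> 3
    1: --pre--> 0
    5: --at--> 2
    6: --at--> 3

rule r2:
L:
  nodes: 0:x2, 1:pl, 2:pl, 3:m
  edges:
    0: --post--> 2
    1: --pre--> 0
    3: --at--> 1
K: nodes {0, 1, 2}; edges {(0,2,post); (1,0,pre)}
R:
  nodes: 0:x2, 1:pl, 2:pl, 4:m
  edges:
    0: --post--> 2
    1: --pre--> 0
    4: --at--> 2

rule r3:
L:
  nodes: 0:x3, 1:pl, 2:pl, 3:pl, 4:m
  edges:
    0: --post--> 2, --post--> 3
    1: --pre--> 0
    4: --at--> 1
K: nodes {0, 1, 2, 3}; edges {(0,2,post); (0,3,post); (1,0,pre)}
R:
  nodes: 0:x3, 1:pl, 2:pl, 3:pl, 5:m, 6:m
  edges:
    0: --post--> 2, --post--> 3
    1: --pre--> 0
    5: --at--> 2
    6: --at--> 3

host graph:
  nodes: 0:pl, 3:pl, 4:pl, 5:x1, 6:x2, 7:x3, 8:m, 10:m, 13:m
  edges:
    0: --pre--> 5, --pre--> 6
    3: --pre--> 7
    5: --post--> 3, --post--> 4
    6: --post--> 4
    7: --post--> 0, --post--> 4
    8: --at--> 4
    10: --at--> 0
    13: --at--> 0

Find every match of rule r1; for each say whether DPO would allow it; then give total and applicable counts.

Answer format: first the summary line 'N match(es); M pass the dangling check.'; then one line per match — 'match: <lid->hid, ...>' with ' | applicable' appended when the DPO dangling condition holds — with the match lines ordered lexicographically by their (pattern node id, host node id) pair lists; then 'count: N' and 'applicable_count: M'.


4 match(es); 4 pass the dangling check.
match: 0->5, 1->0, 2->3, 3->4, 4->10 | applicable
match: 0->5, 1->0, 2->3, 3->4, 4->13 | applicable
match: 0->5, 1->0, 2->4, 3->3, 4->10 | applicable
match: 0->5, 1->0, 2->4, 3->3, 4->13 | applicable
count: 4
applicable_count: 4


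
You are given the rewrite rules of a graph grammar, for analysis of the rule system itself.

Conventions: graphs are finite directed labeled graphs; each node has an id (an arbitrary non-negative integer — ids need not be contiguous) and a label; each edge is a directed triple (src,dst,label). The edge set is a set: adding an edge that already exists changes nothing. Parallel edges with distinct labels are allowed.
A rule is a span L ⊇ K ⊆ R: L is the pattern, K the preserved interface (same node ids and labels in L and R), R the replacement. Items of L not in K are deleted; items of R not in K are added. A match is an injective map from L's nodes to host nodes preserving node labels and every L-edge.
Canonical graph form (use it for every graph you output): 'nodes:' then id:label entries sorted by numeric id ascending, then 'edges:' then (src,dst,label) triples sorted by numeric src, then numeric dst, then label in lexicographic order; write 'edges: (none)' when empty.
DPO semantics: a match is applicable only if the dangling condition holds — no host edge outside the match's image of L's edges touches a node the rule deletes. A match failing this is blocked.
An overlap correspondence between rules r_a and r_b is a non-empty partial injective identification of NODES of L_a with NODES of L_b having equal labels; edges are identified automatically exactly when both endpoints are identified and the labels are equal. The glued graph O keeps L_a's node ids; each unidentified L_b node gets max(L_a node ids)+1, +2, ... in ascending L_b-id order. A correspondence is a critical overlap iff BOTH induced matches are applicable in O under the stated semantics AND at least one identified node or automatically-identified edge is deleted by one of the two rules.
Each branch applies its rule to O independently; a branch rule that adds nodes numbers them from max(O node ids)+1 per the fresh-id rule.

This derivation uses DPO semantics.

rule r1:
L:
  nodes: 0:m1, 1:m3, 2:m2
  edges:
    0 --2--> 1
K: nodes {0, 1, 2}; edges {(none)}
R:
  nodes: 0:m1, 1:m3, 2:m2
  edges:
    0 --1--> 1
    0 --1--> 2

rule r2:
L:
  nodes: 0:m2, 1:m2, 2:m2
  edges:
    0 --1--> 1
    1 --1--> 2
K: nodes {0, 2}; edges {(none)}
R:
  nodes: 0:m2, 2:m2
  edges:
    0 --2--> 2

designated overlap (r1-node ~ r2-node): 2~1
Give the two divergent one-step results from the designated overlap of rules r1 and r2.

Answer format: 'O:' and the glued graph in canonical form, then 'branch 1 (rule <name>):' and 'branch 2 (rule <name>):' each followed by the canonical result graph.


O:
nodes: 0:m1, 1:m3, 2:m2, 3:m2, 4:m2
edges: (0,1,2); (2,4,1); (3,2,1)
branch 1 (rule r1):
nodes: 0:m1, 1:m3, 2:m2, 3:m2, 4:m2
edges: (0,1,1); (0,2,1); (2,4,1); (3,2,1)
branch 2 (rule r2):
nodes: 0:m1, 1:m3, 3:m2, 4:m2
edges: (0,1,2); (3,4,2)


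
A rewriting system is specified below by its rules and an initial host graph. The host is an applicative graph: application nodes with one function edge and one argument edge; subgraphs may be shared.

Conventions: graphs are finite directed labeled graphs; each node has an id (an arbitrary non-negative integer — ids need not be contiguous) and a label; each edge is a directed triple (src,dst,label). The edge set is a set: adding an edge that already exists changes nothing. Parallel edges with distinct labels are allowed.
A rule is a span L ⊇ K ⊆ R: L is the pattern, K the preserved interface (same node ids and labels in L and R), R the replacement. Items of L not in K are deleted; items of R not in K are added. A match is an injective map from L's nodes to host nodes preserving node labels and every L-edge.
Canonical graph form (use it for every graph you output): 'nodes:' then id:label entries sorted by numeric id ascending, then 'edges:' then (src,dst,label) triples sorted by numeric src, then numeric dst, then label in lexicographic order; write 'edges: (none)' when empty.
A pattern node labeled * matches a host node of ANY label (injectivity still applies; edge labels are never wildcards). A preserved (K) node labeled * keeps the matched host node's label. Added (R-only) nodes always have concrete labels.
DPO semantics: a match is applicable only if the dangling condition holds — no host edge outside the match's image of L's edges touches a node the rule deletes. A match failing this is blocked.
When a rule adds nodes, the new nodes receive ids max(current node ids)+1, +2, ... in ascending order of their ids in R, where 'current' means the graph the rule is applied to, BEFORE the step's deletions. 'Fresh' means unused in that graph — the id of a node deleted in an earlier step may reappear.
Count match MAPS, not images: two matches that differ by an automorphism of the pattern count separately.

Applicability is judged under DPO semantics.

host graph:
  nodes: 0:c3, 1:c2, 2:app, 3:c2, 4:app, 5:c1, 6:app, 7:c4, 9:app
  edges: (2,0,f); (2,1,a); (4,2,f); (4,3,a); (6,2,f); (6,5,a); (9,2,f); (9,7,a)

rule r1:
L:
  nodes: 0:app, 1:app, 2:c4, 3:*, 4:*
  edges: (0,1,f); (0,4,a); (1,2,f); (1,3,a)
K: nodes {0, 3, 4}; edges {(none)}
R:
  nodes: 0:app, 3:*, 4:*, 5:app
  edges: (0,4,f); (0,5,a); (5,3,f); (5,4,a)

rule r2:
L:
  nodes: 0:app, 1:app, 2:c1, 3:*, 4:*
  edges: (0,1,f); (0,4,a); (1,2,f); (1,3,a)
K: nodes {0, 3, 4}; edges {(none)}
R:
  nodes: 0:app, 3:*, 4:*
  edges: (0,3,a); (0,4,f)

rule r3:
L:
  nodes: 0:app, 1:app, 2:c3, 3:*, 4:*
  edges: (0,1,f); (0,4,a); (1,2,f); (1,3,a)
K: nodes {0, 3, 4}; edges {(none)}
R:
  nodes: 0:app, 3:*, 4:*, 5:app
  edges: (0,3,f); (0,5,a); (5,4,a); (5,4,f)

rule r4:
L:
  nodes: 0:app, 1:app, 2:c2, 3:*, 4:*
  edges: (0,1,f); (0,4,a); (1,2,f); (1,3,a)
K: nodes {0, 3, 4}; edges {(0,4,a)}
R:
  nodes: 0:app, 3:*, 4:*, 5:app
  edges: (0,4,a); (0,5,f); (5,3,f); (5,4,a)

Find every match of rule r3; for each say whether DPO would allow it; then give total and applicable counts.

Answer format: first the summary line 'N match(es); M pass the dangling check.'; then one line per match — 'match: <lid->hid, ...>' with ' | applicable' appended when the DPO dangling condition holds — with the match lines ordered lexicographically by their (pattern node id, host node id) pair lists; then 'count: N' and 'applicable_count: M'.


3 match(es); 0 pass the dangling check.
match: 0->4, 1->2, 2->0, 3->1, 4->3
match: 0->6, 1->2, 2->0, 3->1, 4->5
match: 0->9, 1->2, 2->0, 3->1, 4->7
count: 3
applicable_count: 0


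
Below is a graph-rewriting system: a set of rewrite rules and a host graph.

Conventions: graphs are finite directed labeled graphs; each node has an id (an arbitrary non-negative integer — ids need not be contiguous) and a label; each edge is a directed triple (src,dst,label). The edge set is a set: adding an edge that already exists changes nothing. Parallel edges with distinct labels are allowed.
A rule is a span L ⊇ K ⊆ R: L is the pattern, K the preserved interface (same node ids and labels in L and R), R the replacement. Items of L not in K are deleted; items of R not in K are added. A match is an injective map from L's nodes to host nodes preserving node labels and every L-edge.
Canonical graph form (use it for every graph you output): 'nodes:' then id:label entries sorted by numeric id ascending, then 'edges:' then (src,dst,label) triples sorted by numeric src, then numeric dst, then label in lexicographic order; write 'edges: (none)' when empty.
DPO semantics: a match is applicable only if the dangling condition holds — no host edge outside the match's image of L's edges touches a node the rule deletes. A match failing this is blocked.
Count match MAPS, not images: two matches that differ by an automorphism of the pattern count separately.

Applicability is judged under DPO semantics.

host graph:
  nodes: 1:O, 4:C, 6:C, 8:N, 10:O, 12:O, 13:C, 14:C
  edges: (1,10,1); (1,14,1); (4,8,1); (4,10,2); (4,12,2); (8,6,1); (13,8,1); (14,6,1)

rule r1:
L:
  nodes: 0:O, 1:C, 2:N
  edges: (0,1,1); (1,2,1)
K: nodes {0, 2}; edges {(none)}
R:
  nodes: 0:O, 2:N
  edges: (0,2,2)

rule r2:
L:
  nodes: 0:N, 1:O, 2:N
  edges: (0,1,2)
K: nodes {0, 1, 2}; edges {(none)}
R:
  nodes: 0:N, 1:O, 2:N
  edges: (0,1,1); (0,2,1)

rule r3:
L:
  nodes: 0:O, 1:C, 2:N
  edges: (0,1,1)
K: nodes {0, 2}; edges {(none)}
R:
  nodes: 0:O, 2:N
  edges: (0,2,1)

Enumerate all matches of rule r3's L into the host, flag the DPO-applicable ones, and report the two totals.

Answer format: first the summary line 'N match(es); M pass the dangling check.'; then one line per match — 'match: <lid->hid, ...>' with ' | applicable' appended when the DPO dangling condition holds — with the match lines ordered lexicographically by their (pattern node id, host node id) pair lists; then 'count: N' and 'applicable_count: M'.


1 match(es); 0 pass the dangling check.
match: 0->1, 1->14, 2->8
count: 1
applicable_count: 0


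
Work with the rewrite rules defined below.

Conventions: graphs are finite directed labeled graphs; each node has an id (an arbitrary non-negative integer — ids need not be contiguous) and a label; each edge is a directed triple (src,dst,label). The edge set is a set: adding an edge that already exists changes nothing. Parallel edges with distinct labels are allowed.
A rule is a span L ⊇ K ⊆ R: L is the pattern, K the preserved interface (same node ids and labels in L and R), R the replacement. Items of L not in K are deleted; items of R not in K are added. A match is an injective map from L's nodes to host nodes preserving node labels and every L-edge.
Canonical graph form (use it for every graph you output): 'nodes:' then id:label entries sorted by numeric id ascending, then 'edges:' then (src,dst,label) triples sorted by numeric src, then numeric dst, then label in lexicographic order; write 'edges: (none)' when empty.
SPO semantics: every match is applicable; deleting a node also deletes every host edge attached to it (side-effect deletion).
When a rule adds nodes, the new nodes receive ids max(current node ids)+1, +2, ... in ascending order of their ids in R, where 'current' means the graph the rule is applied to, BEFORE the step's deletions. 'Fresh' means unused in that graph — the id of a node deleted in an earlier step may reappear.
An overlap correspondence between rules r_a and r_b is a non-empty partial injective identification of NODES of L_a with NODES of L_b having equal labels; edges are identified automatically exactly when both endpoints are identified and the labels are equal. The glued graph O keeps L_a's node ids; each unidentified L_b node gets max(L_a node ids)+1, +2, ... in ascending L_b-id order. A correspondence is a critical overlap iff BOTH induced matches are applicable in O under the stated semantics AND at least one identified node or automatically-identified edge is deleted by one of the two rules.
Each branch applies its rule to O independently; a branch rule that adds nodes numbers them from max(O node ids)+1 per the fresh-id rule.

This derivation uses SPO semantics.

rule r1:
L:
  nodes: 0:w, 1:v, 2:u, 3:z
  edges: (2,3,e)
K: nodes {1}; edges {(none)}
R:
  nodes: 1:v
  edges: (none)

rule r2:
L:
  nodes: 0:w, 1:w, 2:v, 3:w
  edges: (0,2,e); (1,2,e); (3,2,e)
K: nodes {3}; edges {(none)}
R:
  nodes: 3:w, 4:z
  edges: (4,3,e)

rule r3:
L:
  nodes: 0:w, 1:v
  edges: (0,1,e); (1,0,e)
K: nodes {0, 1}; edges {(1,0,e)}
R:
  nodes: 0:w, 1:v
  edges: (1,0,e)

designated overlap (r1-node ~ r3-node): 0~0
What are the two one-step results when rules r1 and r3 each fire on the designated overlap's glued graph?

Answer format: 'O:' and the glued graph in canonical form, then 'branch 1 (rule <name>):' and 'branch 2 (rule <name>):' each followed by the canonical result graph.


O:
nodes: 0:w, 1:v, 2:u, 3:z, 4:v
edges: (0,4,e); (2,3,e); (4,0,e)
branch 1 (rule r1):
nodes: 1:v, 4:v
edges: (none)
branch 2 (rule r3):
nodes: 0:w, 1:v, 2:u, 3:z, 4:v
edges: (2,3,e); (4,0,e)


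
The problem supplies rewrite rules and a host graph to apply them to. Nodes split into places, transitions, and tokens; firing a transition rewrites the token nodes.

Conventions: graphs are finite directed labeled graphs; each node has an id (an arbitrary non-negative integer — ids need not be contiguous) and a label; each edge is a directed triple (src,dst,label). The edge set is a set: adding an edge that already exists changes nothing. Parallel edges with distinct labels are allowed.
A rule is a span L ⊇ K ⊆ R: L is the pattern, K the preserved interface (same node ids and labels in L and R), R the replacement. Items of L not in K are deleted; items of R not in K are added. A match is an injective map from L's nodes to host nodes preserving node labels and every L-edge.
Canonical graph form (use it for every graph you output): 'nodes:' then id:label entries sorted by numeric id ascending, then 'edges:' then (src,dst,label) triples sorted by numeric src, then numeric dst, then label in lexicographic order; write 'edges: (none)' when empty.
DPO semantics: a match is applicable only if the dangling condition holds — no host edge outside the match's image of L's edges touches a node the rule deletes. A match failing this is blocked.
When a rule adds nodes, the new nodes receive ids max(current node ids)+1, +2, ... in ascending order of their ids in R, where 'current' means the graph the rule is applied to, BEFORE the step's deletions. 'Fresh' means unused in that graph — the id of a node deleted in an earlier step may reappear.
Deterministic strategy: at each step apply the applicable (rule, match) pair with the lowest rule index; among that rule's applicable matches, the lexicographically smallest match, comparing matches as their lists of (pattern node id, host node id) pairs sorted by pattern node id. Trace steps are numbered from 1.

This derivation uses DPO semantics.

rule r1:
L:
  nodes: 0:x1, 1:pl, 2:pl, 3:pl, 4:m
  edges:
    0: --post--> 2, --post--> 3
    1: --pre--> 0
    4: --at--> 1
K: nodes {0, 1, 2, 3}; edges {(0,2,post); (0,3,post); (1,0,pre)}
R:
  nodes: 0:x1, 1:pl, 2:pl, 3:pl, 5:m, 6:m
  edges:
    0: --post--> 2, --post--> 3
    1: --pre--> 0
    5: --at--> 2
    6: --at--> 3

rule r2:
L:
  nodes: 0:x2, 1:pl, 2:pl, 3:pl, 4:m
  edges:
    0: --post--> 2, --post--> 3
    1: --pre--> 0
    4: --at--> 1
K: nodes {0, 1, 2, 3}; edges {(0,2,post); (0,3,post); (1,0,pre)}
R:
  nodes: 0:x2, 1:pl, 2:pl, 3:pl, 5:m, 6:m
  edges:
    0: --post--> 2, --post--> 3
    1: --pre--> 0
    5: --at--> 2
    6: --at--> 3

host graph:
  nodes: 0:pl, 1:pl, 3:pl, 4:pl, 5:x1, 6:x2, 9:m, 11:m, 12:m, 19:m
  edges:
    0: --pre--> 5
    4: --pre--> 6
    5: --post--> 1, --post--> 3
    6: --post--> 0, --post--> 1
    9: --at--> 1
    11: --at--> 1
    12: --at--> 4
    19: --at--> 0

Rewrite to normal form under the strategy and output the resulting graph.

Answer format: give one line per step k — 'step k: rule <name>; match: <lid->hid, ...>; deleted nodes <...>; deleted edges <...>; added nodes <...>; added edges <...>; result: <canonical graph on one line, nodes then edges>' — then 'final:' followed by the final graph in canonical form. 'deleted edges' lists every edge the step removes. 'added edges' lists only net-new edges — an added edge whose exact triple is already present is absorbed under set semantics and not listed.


step 1: rule r1; match: 0->5, 1->0, 2->1, 3->3, 4->19; deleted nodes 19; deleted edges (19,0,at); added nodes 20, 21; added edges (20,1,at); (21,3,at); result: nodes: 0:pl, 1:pl, 3:pl, 4:pl, 5:x1, 6:x2, 9:m, 11:m, 12:m, 20:m, 21:m edges: (0,5,pre); (4,6,pre); (5,1,post); (5,3,post); (6,0,post); (6,1,post); (9,1,at); (11,1,at); (12,4,at); (20,1,at); (21,3,at)
step 2: rule r2; match: 0->6, 1->4, 2->0, 3->1, 4->12; deleted nodes 12; deleted edges (12,4,at); added nodes 22, 23; added edges (22,0,at); (23,1,at); result: nodes: 0:pl, 1:pl, 3:pl, 4:pl, 5:x1, 6:x2, 9:m, 11:m, 20:m, 21:m, 22:m, 23:m edges: (0,5,pre); (4,6,pre); (5,1,post); (5,3,post); (6,0,post); (6,1,post); (9,1,at); (11,1,at); (20,1,at); (21,3,at); (22,0,at); (23,1,at)
step 3: rule r1; match: 0->5, 1->0, 2->1, 3->3, 4->22; deleted nodes 22; deleted edges (22,0,at); added nodes 24, 25; added edges (24,1,at); (25,3,at); result: nodes: 0:pl, 1:pl, 3:pl, 4:pl, 5:x1, 6:x2, 9:m, 11:m, 20:m, 21:m, 23:m, 24:m, 25:m edges: (0,5,pre); (4,6,pre); (5,1,post); (5,3,post); (6,0,post); (6,1,post); (9,1,at); (11,1,at); (20,1,at); (21,3,at); (23,1,at); (24,1,at); (25,3,at)
final:
nodes: 0:pl, 1:pl, 3:pl, 4:pl, 5:x1, 6:x2, 9:m, 11:m, 20:m, 21:m, 23:m, 24:m, 25:m
edges: (0,5,pre); (4,6,pre); (5,1,post); (5,3,post); (6,0,post); (6,1,post); (9,1,at); (11,1,at); (20,1,at); (21,3,at); (23,1,at); (24,1,at); (25,3,at)
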